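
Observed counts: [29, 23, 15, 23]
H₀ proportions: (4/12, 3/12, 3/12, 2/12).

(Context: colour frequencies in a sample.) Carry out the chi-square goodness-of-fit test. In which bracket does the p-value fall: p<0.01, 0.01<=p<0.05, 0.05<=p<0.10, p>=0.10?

n = 90; E_i = n·p_i = [30.00, 22.50, 22.50, 15.00]
χ² = (29−30.00)²/30.00 + (23−22.50)²/22.50 + (15−22.50)²/22.50 + (23−15.00)²/15.00 = 6.8111
df = 3
p-value (upper-tail) = 0.07817
→ bracket: 0.05<=p<0.10

p-value bracket: 0.05<=p<0.10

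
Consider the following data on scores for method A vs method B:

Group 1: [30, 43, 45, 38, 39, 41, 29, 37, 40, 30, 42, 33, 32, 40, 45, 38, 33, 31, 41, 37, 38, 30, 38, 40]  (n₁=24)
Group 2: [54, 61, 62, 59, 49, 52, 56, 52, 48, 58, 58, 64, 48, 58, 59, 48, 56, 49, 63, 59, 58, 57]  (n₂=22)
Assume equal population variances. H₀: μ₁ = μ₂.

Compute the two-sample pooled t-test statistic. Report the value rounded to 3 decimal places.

test statistic = -12.677

x̄₁=37.083, s₁=4.934, n₁=24
x̄₂=55.818, s₂=5.086, n₂=22
s_p² = [23·4.934² + 21·5.086²]/44 = 25.0706
SE = √(s_p²·(1/24+1/22)) = 1.4779
t = (37.083−55.818)/1.4779 = -12.6767
df = 44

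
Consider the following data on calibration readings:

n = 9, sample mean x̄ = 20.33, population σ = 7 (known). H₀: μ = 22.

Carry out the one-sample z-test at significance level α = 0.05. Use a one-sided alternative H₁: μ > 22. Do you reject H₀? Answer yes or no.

SE = σ/√n = 7/√9 = 2.3333
z = (x̄−μ₀)/SE = (20.33−22)/2.3333 = -0.7157
p-value (one-sided, H₁ greater) = 0.76292
At α=0.05: p ≥ α → fail to reject H₀

reject H₀: no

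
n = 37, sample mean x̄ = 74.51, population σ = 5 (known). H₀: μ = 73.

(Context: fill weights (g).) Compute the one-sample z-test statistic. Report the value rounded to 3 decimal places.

test statistic = 1.837

SE = σ/√n = 5/√37 = 0.8220
z = (x̄−μ₀)/SE = (74.51−73)/0.8220 = 1.8370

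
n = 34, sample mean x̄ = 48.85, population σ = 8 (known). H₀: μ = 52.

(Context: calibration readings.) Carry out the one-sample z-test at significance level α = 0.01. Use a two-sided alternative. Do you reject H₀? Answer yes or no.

SE = σ/√n = 8/√34 = 1.3720
z = (x̄−μ₀)/SE = (48.85−52)/1.3720 = -2.2959
p-value (two-sided) = 0.02168
At α=0.01: p ≥ α → fail to reject H₀

reject H₀: no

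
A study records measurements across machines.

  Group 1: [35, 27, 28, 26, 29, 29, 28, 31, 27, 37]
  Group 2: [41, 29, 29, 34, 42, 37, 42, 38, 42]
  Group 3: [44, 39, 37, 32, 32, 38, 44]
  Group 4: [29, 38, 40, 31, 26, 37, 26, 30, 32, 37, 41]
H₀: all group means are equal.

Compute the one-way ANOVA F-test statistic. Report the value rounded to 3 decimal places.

test statistic = 5.399

Group means [29.70, 37.11, 38.00, 33.36], grand mean 34.162
SSB = Σnᵢ(x̄ᵢ−x̄)² = 387.493; SSW = ΣΣ(x−x̄ᵢ)² = 789.534
MSB = 387.493/3 = 129.1642; MSW = 789.534/33 = 23.9253
F = MSB/MSW = 5.3986
df = (3, 33)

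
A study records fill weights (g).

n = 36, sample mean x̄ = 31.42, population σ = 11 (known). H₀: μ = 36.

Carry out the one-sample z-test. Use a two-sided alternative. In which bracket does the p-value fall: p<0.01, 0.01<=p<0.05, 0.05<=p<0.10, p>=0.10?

p-value bracket: 0.01<=p<0.05

SE = σ/√n = 11/√36 = 1.8333
z = (x̄−μ₀)/SE = (31.42−36)/1.8333 = -2.4982
p-value (two-sided) = 0.01248
→ bracket: 0.01<=p<0.05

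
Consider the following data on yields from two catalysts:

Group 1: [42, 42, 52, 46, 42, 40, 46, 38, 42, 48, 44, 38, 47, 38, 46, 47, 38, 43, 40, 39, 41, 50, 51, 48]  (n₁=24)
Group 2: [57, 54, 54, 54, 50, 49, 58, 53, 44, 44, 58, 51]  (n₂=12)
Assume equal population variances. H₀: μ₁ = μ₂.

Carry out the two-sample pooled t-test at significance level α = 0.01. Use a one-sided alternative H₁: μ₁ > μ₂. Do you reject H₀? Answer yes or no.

x̄₁=43.667, s₁=4.351, n₁=24
x̄₂=52.167, s₂=4.783, n₂=12
s_p² = [23·4.351² + 11·4.783²]/34 = 20.2059
SE = √(s_p²·(1/24+1/12)) = 1.5893
t = (43.667−52.167)/1.5893 = -5.3484
df = 34
p-value (one-sided, H₁ greater) = 1.00000
At α=0.01: p ≥ α → fail to reject H₀

reject H₀: no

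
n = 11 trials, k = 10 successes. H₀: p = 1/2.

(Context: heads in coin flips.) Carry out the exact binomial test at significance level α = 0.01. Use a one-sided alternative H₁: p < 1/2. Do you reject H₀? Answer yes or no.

Exact binomial: n=11, k=10, p₀=1/2=0.5000
P(X≤10) from Σ C(n,i)·p₀^i·(1−p₀)^(n−i)
p-value (one-sided, H₁ less) = 0.99951
At α=0.01: p ≥ α → fail to reject H₀

reject H₀: no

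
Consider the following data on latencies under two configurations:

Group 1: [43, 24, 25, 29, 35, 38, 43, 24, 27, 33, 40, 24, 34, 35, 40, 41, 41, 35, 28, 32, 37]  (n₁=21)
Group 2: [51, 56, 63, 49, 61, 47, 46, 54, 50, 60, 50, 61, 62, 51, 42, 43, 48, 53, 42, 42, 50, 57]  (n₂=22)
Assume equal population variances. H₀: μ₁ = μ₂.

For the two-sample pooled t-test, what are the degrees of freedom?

degrees of freedom = 41

df = n₁ + n₂ − 2 = 21 + 22 − 2 = 41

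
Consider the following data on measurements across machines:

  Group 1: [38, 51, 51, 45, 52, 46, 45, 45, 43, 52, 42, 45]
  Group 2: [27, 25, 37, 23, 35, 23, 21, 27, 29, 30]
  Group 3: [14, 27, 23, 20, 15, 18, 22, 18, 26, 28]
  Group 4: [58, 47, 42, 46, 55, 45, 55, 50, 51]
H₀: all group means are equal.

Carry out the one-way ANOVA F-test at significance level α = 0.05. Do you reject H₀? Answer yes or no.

Group means [46.25, 27.70, 21.10, 49.89], grand mean 36.390
SSB = Σnᵢ(x̄ᵢ−x̄)² = 5899.617; SSW = ΣΣ(x−x̄ᵢ)² = 906.139
MSB = 5899.617/3 = 1966.5391; MSW = 906.139/37 = 24.4902
F = MSB/MSW = 80.2989
df = (3, 37)
p-value (upper-tail) = 0.00000
At α=0.05: p < α → reject H₀

reject H₀: yes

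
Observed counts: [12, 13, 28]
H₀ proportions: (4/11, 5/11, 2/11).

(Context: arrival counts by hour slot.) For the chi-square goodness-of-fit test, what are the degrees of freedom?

degrees of freedom = 2

df = k − 1 = 3 − 1 = 2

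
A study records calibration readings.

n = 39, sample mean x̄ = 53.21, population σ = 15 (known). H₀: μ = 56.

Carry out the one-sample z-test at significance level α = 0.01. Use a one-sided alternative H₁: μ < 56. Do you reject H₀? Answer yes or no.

SE = σ/√n = 15/√39 = 2.4019
z = (x̄−μ₀)/SE = (53.21−56)/2.4019 = -1.1616
p-value (one-sided, H₁ less) = 0.12271
At α=0.01: p ≥ α → fail to reject H₀

reject H₀: no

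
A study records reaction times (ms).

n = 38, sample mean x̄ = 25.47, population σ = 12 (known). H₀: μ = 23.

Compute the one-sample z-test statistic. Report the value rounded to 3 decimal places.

test statistic = 1.269

SE = σ/√n = 12/√38 = 1.9467
z = (x̄−μ₀)/SE = (25.47−23)/1.9467 = 1.2688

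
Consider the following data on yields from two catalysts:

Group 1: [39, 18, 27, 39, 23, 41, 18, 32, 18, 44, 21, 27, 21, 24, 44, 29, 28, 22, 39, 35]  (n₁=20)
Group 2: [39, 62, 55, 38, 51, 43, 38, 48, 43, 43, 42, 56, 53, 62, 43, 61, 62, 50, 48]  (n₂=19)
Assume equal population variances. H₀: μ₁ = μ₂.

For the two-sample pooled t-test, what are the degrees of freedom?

degrees of freedom = 37

df = n₁ + n₂ − 2 = 20 + 19 − 2 = 37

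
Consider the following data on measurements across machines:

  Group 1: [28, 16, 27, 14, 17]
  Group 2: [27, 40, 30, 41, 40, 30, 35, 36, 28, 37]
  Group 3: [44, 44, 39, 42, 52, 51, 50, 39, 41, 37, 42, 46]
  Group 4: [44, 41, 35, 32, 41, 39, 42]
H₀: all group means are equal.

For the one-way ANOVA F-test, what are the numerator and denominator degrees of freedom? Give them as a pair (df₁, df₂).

degrees of freedom = [3, 30]

k = 4 groups, N = 34 total
df = (k−1, N−k) = (4−1, 34−4) = (3, 30)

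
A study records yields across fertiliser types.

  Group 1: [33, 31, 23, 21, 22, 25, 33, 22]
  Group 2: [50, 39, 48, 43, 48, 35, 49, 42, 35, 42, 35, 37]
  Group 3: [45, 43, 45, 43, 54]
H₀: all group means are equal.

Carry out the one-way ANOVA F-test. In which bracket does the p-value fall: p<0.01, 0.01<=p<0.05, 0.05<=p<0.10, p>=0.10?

p-value bracket: p<0.01

Group means [26.25, 41.92, 46.00], grand mean 37.720
SSB = Σnᵢ(x̄ᵢ−x̄)² = 1606.623; SSW = ΣΣ(x−x̄ᵢ)² = 640.417
MSB = 1606.623/2 = 803.3117; MSW = 640.417/22 = 29.1098
F = MSB/MSW = 27.5959
df = (2, 22)
p-value (upper-tail) = 0.00000
→ bracket: p<0.01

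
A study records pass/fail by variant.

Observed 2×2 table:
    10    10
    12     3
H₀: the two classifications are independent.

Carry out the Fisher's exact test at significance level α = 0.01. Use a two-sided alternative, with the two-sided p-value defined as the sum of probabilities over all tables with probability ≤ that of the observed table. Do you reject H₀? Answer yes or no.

Margins: r₁=20, r₂=15, c₁=22, c₂=13, n=35
p_obs = C(20,10)·C(15,12)/C(35,22); sum pmf over tables with pmf ≤ p_obs
p-value (two-sided) = 0.08914
At α=0.01: p ≥ α → fail to reject H₀

reject H₀: no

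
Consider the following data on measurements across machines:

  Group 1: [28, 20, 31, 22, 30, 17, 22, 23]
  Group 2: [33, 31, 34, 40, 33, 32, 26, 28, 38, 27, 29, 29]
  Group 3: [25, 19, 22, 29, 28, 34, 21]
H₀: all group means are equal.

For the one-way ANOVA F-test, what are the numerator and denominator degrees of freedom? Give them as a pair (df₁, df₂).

k = 3 groups, N = 27 total
df = (k−1, N−k) = (3−1, 27−3) = (2, 24)

degrees of freedom = [2, 24]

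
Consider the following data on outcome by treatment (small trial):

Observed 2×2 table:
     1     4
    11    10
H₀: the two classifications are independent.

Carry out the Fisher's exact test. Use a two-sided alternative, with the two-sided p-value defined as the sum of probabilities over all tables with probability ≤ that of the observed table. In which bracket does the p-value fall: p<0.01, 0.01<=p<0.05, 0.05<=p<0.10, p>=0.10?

Margins: r₁=5, r₂=21, c₁=12, c₂=14, n=26
p_obs = C(5,1)·C(21,11)/C(26,12); sum pmf over tables with pmf ≤ p_obs
p-value (two-sided) = 0.33043
→ bracket: p>=0.10

p-value bracket: p>=0.10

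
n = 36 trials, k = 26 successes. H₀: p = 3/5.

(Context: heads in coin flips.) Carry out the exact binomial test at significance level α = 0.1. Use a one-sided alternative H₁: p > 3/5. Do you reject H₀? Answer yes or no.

Exact binomial: n=36, k=26, p₀=3/5=0.6000
P(X≥26) from Σ C(n,i)·p₀^i·(1−p₀)^(n−i)
p-value (one-sided, H₁ greater) = 0.09036
At α=0.1: p < α → reject H₀

reject H₀: yes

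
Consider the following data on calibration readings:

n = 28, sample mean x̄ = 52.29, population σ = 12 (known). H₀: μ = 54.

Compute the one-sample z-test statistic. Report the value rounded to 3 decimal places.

test statistic = -0.754

SE = σ/√n = 12/√28 = 2.2678
z = (x̄−μ₀)/SE = (52.29−54)/2.2678 = -0.7540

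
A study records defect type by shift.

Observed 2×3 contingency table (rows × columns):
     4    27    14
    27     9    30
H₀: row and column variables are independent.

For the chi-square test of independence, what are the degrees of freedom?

df = (r−1)(c−1) = (2−1)·(3−1) = 2

degrees of freedom = 2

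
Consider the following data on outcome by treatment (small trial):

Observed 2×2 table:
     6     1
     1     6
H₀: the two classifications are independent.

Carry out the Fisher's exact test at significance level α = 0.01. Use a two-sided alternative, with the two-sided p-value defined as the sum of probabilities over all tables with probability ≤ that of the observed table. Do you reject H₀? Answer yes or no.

reject H₀: no

Margins: r₁=7, r₂=7, c₁=7, c₂=7, n=14
p_obs = C(7,6)·C(7,1)/C(14,7); sum pmf over tables with pmf ≤ p_obs
p-value (two-sided) = 0.02914
At α=0.01: p ≥ α → fail to reject H₀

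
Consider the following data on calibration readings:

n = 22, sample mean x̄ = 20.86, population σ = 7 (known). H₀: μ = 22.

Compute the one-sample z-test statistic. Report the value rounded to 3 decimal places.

test statistic = -0.764

SE = σ/√n = 7/√22 = 1.4924
z = (x̄−μ₀)/SE = (20.86−22)/1.4924 = -0.7639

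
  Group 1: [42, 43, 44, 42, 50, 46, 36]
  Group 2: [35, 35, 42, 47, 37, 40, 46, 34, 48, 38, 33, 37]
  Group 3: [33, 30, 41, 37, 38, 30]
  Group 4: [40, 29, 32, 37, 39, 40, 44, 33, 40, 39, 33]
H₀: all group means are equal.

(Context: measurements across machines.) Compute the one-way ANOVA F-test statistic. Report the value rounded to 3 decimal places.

Group means [43.29, 39.33, 34.83, 36.91], grand mean 38.611
SSB = Σnᵢ(x̄ᵢ−x̄)² = 276.718; SSW = ΣΣ(x−x̄ᵢ)² = 721.838
MSB = 276.718/3 = 92.2393; MSW = 721.838/32 = 22.5574
F = MSB/MSW = 4.0891
df = (3, 32)

test statistic = 4.089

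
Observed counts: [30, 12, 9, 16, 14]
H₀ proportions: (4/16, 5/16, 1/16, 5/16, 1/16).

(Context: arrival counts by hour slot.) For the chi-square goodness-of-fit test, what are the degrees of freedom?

degrees of freedom = 4

df = k − 1 = 5 − 1 = 4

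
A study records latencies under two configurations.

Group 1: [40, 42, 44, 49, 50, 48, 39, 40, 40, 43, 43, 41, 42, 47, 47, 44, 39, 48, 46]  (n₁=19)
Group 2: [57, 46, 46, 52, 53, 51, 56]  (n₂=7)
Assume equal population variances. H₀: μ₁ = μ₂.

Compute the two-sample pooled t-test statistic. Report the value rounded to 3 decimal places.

x̄₁=43.789, s₁=3.584, n₁=19
x̄₂=51.571, s₂=4.353, n₂=7
s_p² = [18·3.584² + 6·4.353²]/24 = 14.3697
SE = √(s_p²·(1/19+1/7)) = 1.6760
t = (43.789−51.571)/1.6760 = -4.6431
df = 24

test statistic = -4.643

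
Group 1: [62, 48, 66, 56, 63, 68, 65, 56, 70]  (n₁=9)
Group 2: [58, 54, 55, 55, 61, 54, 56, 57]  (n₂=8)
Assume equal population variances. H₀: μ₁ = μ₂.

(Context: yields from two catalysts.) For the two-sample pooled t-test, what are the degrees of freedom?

degrees of freedom = 15

df = n₁ + n₂ − 2 = 9 + 8 − 2 = 15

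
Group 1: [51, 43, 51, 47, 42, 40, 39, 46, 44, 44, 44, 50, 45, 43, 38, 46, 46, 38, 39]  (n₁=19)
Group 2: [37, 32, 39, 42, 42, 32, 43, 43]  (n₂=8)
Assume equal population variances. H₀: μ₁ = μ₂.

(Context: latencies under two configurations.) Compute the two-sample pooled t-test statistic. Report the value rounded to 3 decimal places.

test statistic = 2.931

x̄₁=44.000, s₁=4.082, n₁=19
x̄₂=38.750, s₂=4.652, n₂=8
s_p² = [18·4.082² + 7·4.652²]/25 = 18.0600
SE = √(s_p²·(1/19+1/8)) = 1.7911
t = (44.000−38.750)/1.7911 = 2.9312
df = 25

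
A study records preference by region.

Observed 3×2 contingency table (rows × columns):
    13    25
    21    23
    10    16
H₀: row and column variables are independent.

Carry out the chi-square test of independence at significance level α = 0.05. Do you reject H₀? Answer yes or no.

reject H₀: no

Row totals [38, 44, 26], col totals [44, 64], n=108
χ² = (13−15.48)²/15.48 + (25−22.52)²/22.52 + (21−17.93)²/17.93 + (23−26.07)²/26.07 + (10−10.59)²/10.59 + (16−15.41)²/15.41 = 1.6167
df = 2
p-value (upper-tail) = 0.44558
At α=0.05: p ≥ α → fail to reject H₀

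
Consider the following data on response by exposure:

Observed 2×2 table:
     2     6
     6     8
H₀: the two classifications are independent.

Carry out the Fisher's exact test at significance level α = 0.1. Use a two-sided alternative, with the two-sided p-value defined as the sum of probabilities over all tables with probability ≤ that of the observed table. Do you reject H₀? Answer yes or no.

reject H₀: no

Margins: r₁=8, r₂=14, c₁=8, c₂=14, n=22
p_obs = C(8,2)·C(14,6)/C(22,8); sum pmf over tables with pmf ≤ p_obs
p-value (two-sided) = 0.64940
At α=0.1: p ≥ α → fail to reject H₀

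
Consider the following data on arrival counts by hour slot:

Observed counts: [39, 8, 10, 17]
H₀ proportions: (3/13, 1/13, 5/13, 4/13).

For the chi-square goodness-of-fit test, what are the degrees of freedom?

df = k − 1 = 4 − 1 = 3

degrees of freedom = 3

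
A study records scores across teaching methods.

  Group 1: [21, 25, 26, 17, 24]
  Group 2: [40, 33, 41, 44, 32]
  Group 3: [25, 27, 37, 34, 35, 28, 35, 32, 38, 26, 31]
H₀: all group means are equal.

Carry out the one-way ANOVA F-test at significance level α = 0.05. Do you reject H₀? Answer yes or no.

reject H₀: yes

Group means [22.60, 38.00, 31.64], grand mean 31.000
SSB = Σnᵢ(x̄ᵢ−x̄)² = 602.255; SSW = ΣΣ(x−x̄ᵢ)² = 371.745
MSB = 602.255/2 = 301.1273; MSW = 371.745/18 = 20.6525
F = MSB/MSW = 14.5807
df = (2, 18)
p-value (upper-tail) = 0.00017
At α=0.05: p < α → reject H₀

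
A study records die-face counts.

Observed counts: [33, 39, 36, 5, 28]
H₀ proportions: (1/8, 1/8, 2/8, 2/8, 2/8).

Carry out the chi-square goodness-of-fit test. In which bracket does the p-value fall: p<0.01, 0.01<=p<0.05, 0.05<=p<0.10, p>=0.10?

n = 141; E_i = n·p_i = [17.62, 17.62, 35.25, 35.25, 35.25]
χ² = (33−17.62)²/17.62 + (39−17.62)²/17.62 + (36−35.25)²/35.25 + (5−35.25)²/35.25 + (28−35.25)²/35.25 = 66.8014
df = 4
p-value (upper-tail) = 0.00000
→ bracket: p<0.01

p-value bracket: p<0.01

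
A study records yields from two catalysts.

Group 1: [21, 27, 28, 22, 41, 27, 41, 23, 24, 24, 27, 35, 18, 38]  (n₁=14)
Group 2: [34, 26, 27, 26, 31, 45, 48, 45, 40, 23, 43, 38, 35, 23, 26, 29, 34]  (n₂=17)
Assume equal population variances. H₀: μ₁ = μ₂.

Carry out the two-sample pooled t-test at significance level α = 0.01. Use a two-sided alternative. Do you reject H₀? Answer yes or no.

x̄₁=28.286, s₁=7.498, n₁=14
x̄₂=33.706, s₂=8.244, n₂=17
s_p² = [13·7.498² + 16·8.244²]/29 = 62.7030
SE = √(s_p²·(1/14+1/17)) = 2.8578
t = (28.286−33.706)/2.8578 = -1.8966
df = 29
p-value (two-sided) = 0.06788
At α=0.01: p ≥ α → fail to reject H₀

reject H₀: no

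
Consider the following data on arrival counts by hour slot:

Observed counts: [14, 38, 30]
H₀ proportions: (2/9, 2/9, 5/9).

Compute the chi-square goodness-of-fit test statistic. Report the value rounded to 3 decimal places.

n = 82; E_i = n·p_i = [18.22, 18.22, 45.56]
χ² = (14−18.22)²/18.22 + (38−18.22)²/18.22 + (30−45.56)²/45.56 = 27.7561
df = 2

test statistic = 27.756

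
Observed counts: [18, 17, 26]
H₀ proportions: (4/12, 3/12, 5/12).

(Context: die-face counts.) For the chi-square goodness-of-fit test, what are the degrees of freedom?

degrees of freedom = 2

df = k − 1 = 3 − 1 = 2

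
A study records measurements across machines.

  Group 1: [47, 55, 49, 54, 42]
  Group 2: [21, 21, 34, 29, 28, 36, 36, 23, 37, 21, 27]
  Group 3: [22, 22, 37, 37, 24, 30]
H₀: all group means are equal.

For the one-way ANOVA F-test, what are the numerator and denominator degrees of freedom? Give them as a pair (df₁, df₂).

k = 3 groups, N = 22 total
df = (k−1, N−k) = (3−1, 22−3) = (2, 19)

degrees of freedom = [2, 19]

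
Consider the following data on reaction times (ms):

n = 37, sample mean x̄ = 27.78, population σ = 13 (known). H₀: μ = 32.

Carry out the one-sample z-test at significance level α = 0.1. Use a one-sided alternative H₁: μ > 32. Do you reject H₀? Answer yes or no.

SE = σ/√n = 13/√37 = 2.1372
z = (x̄−μ₀)/SE = (27.78−32)/2.1372 = -1.9746
p-value (one-sided, H₁ greater) = 0.97584
At α=0.1: p ≥ α → fail to reject H₀

reject H₀: no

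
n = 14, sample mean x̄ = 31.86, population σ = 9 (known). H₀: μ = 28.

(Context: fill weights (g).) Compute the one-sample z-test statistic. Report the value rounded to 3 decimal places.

test statistic = 1.605

SE = σ/√n = 9/√14 = 2.4054
z = (x̄−μ₀)/SE = (31.86−28)/2.4054 = 1.6048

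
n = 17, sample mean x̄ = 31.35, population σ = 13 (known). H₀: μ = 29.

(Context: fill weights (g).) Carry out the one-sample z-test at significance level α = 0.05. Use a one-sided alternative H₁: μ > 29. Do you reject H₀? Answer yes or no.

SE = σ/√n = 13/√17 = 3.1530
z = (x̄−μ₀)/SE = (31.35−29)/3.1530 = 0.7453
p-value (one-sided, H₁ greater) = 0.22804
At α=0.05: p ≥ α → fail to reject H₀

reject H₀: no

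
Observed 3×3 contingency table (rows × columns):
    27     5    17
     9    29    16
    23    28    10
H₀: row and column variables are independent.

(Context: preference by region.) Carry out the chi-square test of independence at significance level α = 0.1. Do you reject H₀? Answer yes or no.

reject H₀: yes

Row totals [49, 54, 61], col totals [59, 62, 43], n=164
χ² = (27−17.63)²/17.63 + (5−18.52)²/18.52 + (17−12.85)²/12.85 + (9−19.43)²/19.43 + (29−20.41)²/20.41 + (16−14.16)²/14.16 + (23−21.95)²/21.95 + (28−23.06)²/23.06 + (10−15.99)²/15.99 = 28.9999
df = 4
p-value (upper-tail) = 0.00001
At α=0.1: p < α → reject H₀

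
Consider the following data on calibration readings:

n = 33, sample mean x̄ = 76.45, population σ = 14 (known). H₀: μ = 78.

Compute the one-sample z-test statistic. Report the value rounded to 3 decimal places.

test statistic = -0.636

SE = σ/√n = 14/√33 = 2.4371
z = (x̄−μ₀)/SE = (76.45−78)/2.4371 = -0.6360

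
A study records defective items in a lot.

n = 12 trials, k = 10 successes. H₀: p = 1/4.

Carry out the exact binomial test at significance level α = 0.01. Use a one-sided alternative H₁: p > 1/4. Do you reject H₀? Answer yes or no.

reject H₀: yes

Exact binomial: n=12, k=10, p₀=1/4=0.2500
P(X≥10) from Σ C(n,i)·p₀^i·(1−p₀)^(n−i)
p-value (one-sided, H₁ greater) = 0.00004
At α=0.01: p < α → reject H₀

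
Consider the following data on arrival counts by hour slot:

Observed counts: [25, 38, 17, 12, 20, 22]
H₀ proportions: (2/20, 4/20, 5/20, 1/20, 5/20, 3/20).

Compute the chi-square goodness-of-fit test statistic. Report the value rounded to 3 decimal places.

test statistic = 32.662

n = 134; E_i = n·p_i = [13.40, 26.80, 33.50, 6.70, 33.50, 20.10]
χ² = (25−13.40)²/13.40 + (38−26.80)²/26.80 + (17−33.50)²/33.50 + (12−6.70)²/6.70 + (20−33.50)²/33.50 + (22−20.10)²/20.10 = 32.6617
df = 5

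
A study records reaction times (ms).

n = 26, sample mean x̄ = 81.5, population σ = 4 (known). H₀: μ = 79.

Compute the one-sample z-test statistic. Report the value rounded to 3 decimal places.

test statistic = 3.187

SE = σ/√n = 4/√26 = 0.7845
z = (x̄−μ₀)/SE = (81.5−79)/0.7845 = 3.1869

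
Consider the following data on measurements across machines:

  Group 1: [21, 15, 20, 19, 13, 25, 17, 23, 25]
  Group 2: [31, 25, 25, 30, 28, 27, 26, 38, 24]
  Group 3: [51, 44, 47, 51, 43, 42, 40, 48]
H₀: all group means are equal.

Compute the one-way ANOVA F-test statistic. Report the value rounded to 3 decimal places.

test statistic = 81.572

Group means [19.78, 28.22, 45.75], grand mean 30.692
SSB = Σnᵢ(x̄ᵢ−x̄)² = 2940.927; SSW = ΣΣ(x−x̄ᵢ)² = 414.611
MSB = 2940.927/2 = 1470.4637; MSW = 414.611/23 = 18.0266
F = MSB/MSW = 81.5720
df = (2, 23)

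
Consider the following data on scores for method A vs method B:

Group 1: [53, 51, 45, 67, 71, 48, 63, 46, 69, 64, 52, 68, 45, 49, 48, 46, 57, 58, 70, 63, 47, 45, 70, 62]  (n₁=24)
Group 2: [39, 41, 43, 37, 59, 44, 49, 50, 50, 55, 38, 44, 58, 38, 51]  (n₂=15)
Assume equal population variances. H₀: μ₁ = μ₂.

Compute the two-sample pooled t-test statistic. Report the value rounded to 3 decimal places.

test statistic = 3.495

x̄₁=56.542, s₁=9.596, n₁=24
x̄₂=46.400, s₂=7.356, n₂=15
s_p² = [23·9.596² + 14·7.356²]/37 = 77.7178
SE = √(s_p²·(1/24+1/15)) = 2.9016
t = (56.542−46.400)/2.9016 = 3.4952
df = 37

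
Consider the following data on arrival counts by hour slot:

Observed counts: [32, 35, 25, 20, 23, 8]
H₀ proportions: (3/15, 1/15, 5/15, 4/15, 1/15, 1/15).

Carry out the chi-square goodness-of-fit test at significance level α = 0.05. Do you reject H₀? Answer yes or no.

reject H₀: yes

n = 143; E_i = n·p_i = [28.60, 9.53, 47.67, 38.13, 9.53, 9.53]
χ² = (32−28.60)²/28.60 + (35−9.53)²/9.53 + (25−47.67)²/47.67 + (20−38.13)²/38.13 + (23−9.53)²/9.53 + (8−9.53)²/9.53 = 107.1049
df = 5
p-value (upper-tail) = 0.00000
At α=0.05: p < α → reject H₀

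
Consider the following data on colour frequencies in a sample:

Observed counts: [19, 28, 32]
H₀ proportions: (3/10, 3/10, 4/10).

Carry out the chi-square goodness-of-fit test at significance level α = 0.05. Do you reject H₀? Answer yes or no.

reject H₀: no

n = 79; E_i = n·p_i = [23.70, 23.70, 31.60]
χ² = (19−23.70)²/23.70 + (28−23.70)²/23.70 + (32−31.60)²/31.60 = 1.7173
df = 2
p-value (upper-tail) = 0.42373
At α=0.05: p ≥ α → fail to reject H₀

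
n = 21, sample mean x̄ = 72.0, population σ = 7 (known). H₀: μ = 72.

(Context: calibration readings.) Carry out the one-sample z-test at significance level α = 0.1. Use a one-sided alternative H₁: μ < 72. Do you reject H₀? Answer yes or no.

SE = σ/√n = 7/√21 = 1.5275
z = (x̄−μ₀)/SE = (72.0−72)/1.5275 = 0.0000
p-value (one-sided, H₁ less) = 0.50000
At α=0.1: p ≥ α → fail to reject H₀

reject H₀: no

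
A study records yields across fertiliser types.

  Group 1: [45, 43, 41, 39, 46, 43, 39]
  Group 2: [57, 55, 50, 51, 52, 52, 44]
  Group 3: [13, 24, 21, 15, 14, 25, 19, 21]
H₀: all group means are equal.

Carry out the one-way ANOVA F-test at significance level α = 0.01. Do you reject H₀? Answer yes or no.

reject H₀: yes

Group means [42.29, 51.57, 19.00], grand mean 36.773
SSB = Σnᵢ(x̄ᵢ−x̄)² = 4272.721; SSW = ΣΣ(x−x̄ᵢ)² = 293.143
MSB = 4272.721/2 = 2136.3604; MSW = 293.143/19 = 15.4286
F = MSB/MSW = 138.4678
df = (2, 19)
p-value (upper-tail) = 0.00000
At α=0.01: p < α → reject H₀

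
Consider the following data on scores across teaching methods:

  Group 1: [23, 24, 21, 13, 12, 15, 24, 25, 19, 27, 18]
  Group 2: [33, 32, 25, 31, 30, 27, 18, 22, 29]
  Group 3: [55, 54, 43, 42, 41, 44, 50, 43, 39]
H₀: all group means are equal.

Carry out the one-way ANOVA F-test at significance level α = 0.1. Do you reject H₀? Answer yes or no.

reject H₀: yes

Group means [20.09, 27.44, 45.67], grand mean 30.310
SSB = Σnᵢ(x̄ᵢ−x̄)² = 3345.076; SSW = ΣΣ(x−x̄ᵢ)² = 729.131
MSB = 3345.076/2 = 1672.5378; MSW = 729.131/26 = 28.0435
F = MSB/MSW = 59.6408
df = (2, 26)
p-value (upper-tail) = 0.00000
At α=0.1: p < α → reject H₀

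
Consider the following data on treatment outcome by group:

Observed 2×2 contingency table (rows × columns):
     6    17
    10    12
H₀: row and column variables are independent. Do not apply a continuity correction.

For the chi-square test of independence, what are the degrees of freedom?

degrees of freedom = 1

df = (r−1)(c−1) = (2−1)·(2−1) = 1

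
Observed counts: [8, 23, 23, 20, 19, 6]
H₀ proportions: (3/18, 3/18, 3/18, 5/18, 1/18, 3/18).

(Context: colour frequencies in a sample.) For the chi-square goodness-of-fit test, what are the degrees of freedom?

df = k − 1 = 6 − 1 = 5

degrees of freedom = 5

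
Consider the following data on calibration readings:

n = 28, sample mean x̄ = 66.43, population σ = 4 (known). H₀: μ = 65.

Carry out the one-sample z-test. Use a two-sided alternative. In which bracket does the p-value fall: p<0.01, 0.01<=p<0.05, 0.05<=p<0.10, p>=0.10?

p-value bracket: 0.05<=p<0.10

SE = σ/√n = 4/√28 = 0.7559
z = (x̄−μ₀)/SE = (66.43−65)/0.7559 = 1.8917
p-value (two-sided) = 0.05853
→ bracket: 0.05<=p<0.10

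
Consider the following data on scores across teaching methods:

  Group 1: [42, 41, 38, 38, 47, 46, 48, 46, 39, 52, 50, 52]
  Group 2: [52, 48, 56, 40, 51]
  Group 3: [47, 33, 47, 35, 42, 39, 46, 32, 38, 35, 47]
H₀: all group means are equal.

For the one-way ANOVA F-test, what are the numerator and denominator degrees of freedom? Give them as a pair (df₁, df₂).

degrees of freedom = [2, 25]

k = 3 groups, N = 28 total
df = (k−1, N−k) = (3−1, 28−3) = (2, 25)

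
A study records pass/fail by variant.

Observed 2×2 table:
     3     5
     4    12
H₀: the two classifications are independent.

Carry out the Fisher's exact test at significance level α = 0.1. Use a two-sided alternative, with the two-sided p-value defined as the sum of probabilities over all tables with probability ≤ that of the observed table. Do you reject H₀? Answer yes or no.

reject H₀: no

Margins: r₁=8, r₂=16, c₁=7, c₂=17, n=24
p_obs = C(8,3)·C(16,4)/C(24,7); sum pmf over tables with pmf ≤ p_obs
p-value (two-sided) = 0.64663
At α=0.1: p ≥ α → fail to reject H₀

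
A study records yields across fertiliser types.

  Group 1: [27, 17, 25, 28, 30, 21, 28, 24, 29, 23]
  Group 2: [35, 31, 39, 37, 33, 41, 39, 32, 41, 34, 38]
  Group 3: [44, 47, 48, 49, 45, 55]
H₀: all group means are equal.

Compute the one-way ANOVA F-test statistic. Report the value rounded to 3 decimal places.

test statistic = 68.335

Group means [25.20, 36.36, 48.00], grand mean 34.815
SSB = Σnᵢ(x̄ᵢ−x̄)² = 1993.929; SSW = ΣΣ(x−x̄ᵢ)² = 350.145
MSB = 1993.929/2 = 996.9643; MSW = 350.145/24 = 14.5894
F = MSB/MSW = 68.3349
df = (2, 24)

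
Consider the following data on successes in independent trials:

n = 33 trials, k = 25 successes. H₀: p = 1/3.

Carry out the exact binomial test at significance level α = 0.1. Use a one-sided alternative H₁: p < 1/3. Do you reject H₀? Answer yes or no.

Exact binomial: n=33, k=25, p₀=1/3=0.3333
P(X≤25) from Σ C(n,i)·p₀^i·(1−p₀)^(n−i)
p-value (one-sided, H₁ less) = 1.00000
At α=0.1: p ≥ α → fail to reject H₀

reject H₀: no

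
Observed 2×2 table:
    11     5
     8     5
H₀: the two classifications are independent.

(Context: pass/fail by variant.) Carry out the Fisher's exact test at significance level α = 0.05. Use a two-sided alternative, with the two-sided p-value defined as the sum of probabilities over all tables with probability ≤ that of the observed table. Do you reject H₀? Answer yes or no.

Margins: r₁=16, r₂=13, c₁=19, c₂=10, n=29
p_obs = C(16,11)·C(13,8)/C(29,19); sum pmf over tables with pmf ≤ p_obs
p-value (two-sided) = 0.71414
At α=0.05: p ≥ α → fail to reject H₀

reject H₀: no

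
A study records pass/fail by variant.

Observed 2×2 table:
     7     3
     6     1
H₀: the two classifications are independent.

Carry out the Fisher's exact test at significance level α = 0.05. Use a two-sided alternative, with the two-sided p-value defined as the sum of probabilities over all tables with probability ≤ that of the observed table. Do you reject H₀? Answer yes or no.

reject H₀: no

Margins: r₁=10, r₂=7, c₁=13, c₂=4, n=17
p_obs = C(10,7)·C(7,6)/C(17,13); sum pmf over tables with pmf ≤ p_obs
p-value (two-sided) = 0.60294
At α=0.05: p ≥ α → fail to reject H₀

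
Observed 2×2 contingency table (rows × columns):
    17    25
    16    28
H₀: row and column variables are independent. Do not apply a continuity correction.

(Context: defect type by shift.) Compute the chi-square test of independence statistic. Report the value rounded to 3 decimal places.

test statistic = 0.154

Row totals [42, 44], col totals [33, 53], n=86
χ² = (17−16.12)²/16.12 + (25−25.88)²/25.88 + (16−16.88)²/16.88 + (28−27.12)²/27.12 = 0.1537
df = 1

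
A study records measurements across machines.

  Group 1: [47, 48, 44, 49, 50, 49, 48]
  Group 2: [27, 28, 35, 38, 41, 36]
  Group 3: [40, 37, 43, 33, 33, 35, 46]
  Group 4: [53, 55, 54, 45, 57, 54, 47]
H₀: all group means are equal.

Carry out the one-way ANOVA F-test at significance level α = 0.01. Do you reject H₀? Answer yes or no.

reject H₀: yes

Group means [47.86, 34.17, 38.14, 52.14], grand mean 43.407
SSB = Σnᵢ(x̄ᵢ−x̄)² = 1379.114; SSW = ΣΣ(x−x̄ᵢ)² = 447.405
MSB = 1379.114/3 = 459.7046; MSW = 447.405/23 = 19.4524
F = MSB/MSW = 23.6323
df = (3, 23)
p-value (upper-tail) = 0.00000
At α=0.01: p < α → reject H₀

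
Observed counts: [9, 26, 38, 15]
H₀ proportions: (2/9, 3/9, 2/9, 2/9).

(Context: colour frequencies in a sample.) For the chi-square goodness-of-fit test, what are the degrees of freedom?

df = k − 1 = 4 − 1 = 3

degrees of freedom = 3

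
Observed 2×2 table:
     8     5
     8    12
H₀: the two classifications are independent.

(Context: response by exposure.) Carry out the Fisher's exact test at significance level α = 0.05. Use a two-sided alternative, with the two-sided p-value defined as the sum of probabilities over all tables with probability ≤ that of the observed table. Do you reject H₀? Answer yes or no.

Margins: r₁=13, r₂=20, c₁=16, c₂=17, n=33
p_obs = C(13,8)·C(20,8)/C(33,16); sum pmf over tables with pmf ≤ p_obs
p-value (two-sided) = 0.29600
At α=0.05: p ≥ α → fail to reject H₀

reject H₀: no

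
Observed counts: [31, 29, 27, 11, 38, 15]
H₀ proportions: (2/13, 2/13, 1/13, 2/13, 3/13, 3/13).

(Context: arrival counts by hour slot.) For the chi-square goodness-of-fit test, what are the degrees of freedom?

degrees of freedom = 5

df = k − 1 = 6 − 1 = 5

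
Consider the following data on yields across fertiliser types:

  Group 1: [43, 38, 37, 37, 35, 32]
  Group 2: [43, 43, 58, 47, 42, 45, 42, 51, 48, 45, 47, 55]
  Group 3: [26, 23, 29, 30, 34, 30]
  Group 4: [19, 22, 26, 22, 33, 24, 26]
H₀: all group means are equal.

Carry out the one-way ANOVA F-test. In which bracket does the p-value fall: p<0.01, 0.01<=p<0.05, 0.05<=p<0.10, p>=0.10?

Group means [37.00, 47.17, 28.67, 24.57], grand mean 36.516
SSB = Σnᵢ(x̄ᵢ−x̄)² = 2731.028; SSW = ΣΣ(x−x̄ᵢ)² = 548.714
MSB = 2731.028/3 = 910.3425; MSW = 548.714/27 = 20.3228
F = MSB/MSW = 44.7943
df = (3, 27)
p-value (upper-tail) = 0.00000
→ bracket: p<0.01

p-value bracket: p<0.01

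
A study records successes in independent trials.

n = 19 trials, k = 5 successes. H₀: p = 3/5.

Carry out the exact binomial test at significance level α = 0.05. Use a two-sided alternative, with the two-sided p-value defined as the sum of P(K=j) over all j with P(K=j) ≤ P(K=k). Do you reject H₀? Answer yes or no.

reject H₀: yes

Exact binomial: n=19, k=5, p₀=3/5=0.6000
P(X=j) = C(n,j)·p₀^j·(1−p₀)^(n−j); p = Σ P(X=j) over j with P(X=j) ≤ P(X=5)
p-value (two-sided) = 0.00390
At α=0.05: p < α → reject H₀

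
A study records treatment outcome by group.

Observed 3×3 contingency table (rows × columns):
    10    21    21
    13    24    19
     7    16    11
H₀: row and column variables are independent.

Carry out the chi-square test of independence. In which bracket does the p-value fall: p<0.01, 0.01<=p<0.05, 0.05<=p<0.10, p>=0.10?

p-value bracket: p>=0.10

Row totals [52, 56, 34], col totals [30, 61, 51], n=142
χ² = (10−10.99)²/10.99 + (21−22.34)²/22.34 + (21−18.68)²/18.68 + (13−11.83)²/11.83 + (24−24.06)²/24.06 + (19−20.11)²/20.11 + (7−7.18)²/7.18 + (16−14.61)²/14.61 + (11−12.21)²/12.21 = 0.8929
df = 4
p-value (upper-tail) = 0.92557
→ bracket: p>=0.10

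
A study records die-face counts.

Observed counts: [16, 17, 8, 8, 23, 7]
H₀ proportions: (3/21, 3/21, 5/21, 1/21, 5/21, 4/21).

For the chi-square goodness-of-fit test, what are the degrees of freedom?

degrees of freedom = 5

df = k − 1 = 6 − 1 = 5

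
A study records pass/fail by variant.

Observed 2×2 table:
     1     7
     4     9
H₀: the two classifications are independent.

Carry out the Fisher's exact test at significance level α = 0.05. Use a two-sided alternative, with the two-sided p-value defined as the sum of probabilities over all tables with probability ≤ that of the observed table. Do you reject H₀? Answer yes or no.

reject H₀: no

Margins: r₁=8, r₂=13, c₁=5, c₂=16, n=21
p_obs = C(8,1)·C(13,4)/C(21,5); sum pmf over tables with pmf ≤ p_obs
p-value (two-sided) = 0.60647
At α=0.05: p ≥ α → fail to reject H₀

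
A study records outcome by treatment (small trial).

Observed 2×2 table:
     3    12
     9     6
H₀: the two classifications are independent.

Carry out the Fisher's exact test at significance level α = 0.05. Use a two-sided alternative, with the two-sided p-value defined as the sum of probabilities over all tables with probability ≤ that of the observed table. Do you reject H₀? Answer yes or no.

Margins: r₁=15, r₂=15, c₁=12, c₂=18, n=30
p_obs = C(15,3)·C(15,9)/C(30,12); sum pmf over tables with pmf ≤ p_obs
p-value (two-sided) = 0.06043
At α=0.05: p ≥ α → fail to reject H₀

reject H₀: no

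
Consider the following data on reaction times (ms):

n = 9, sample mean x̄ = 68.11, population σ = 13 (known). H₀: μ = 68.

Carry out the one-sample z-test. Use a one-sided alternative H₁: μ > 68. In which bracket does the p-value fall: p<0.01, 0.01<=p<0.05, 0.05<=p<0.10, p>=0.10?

p-value bracket: p>=0.10

SE = σ/√n = 13/√9 = 4.3333
z = (x̄−μ₀)/SE = (68.11−68)/4.3333 = 0.0254
p-value (one-sided, H₁ greater) = 0.48987
→ bracket: p>=0.10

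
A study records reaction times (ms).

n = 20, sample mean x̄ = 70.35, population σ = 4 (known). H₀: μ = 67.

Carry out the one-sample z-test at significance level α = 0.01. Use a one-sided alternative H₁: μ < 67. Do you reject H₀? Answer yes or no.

SE = σ/√n = 4/√20 = 0.8944
z = (x̄−μ₀)/SE = (70.35−67)/0.8944 = 3.7454
p-value (one-sided, H₁ less) = 0.99991
At α=0.01: p ≥ α → fail to reject H₀

reject H₀: no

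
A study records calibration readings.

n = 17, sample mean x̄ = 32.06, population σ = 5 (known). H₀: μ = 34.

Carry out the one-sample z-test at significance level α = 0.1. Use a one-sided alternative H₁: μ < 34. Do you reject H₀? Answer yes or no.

SE = σ/√n = 5/√17 = 1.2127
z = (x̄−μ₀)/SE = (32.06−34)/1.2127 = -1.5998
p-value (one-sided, H₁ less) = 0.05483
At α=0.1: p < α → reject H₀

reject H₀: yes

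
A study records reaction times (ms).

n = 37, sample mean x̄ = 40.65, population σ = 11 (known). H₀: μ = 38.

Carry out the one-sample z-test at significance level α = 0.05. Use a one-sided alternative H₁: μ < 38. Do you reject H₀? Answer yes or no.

reject H₀: no

SE = σ/√n = 11/√37 = 1.8084
z = (x̄−μ₀)/SE = (40.65−38)/1.8084 = 1.4654
p-value (one-sided, H₁ less) = 0.92859
At α=0.05: p ≥ α → fail to reject H₀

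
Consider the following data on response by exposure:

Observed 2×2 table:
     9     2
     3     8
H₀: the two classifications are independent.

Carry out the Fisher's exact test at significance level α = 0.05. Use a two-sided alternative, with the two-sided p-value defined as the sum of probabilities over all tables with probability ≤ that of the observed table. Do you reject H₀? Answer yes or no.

Margins: r₁=11, r₂=11, c₁=12, c₂=10, n=22
p_obs = C(11,9)·C(11,3)/C(22,12); sum pmf over tables with pmf ≤ p_obs
p-value (two-sided) = 0.02997
At α=0.05: p < α → reject H₀

reject H₀: yes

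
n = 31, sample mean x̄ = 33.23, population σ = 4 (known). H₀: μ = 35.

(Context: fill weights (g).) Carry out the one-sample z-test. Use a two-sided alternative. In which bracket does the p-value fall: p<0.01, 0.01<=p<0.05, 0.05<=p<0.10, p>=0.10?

p-value bracket: 0.01<=p<0.05

SE = σ/√n = 4/√31 = 0.7184
z = (x̄−μ₀)/SE = (33.23−35)/0.7184 = -2.4637
p-value (two-sided) = 0.01375
→ bracket: 0.01<=p<0.05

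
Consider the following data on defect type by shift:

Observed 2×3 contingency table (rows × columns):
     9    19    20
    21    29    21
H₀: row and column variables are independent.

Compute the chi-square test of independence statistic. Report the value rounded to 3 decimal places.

Row totals [48, 71], col totals [30, 48, 41], n=119
χ² = (9−12.10)²/12.10 + (19−19.36)²/19.36 + (20−16.54)²/16.54 + (21−17.90)²/17.90 + (29−28.64)²/28.64 + (21−24.46)²/24.46 = 2.5579
df = 2

test statistic = 2.558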